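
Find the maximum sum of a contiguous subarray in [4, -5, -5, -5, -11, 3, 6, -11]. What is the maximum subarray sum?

Using Kadane's algorithm on [4, -5, -5, -5, -11, 3, 6, -11]:

Scanning through the array:
Position 1 (value -5): max_ending_here = -1, max_so_far = 4
Position 2 (value -5): max_ending_here = -5, max_so_far = 4
Position 3 (value -5): max_ending_here = -5, max_so_far = 4
Position 4 (value -11): max_ending_here = -11, max_so_far = 4
Position 5 (value 3): max_ending_here = 3, max_so_far = 4
Position 6 (value 6): max_ending_here = 9, max_so_far = 9
Position 7 (value -11): max_ending_here = -2, max_so_far = 9

Maximum subarray: [3, 6]
Maximum sum: 9

The maximum subarray is [3, 6] with sum 9. This subarray runs from index 5 to index 6.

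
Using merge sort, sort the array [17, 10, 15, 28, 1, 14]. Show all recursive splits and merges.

Merge sort trace:

Split: [17, 10, 15, 28, 1, 14] -> [17, 10, 15] and [28, 1, 14]
  Split: [17, 10, 15] -> [17] and [10, 15]
    Split: [10, 15] -> [10] and [15]
    Merge: [10] + [15] -> [10, 15]
  Merge: [17] + [10, 15] -> [10, 15, 17]
  Split: [28, 1, 14] -> [28] and [1, 14]
    Split: [1, 14] -> [1] and [14]
    Merge: [1] + [14] -> [1, 14]
  Merge: [28] + [1, 14] -> [1, 14, 28]
Merge: [10, 15, 17] + [1, 14, 28] -> [1, 10, 14, 15, 17, 28]

Final sorted array: [1, 10, 14, 15, 17, 28]

The merge sort proceeds by recursively splitting the array and merging sorted halves.
After all merges, the sorted array is [1, 10, 14, 15, 17, 28].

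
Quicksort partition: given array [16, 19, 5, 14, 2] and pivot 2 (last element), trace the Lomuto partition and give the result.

Lomuto partition with pivot = 2:

Initial array: [16, 19, 5, 14, 2]

arr[0]=16 > 2: no swap
arr[1]=19 > 2: no swap
arr[2]=5 > 2: no swap
arr[3]=14 > 2: no swap

Place pivot at position 0: [2, 19, 5, 14, 16]
Pivot position: 0

After partitioning with pivot 2, the array becomes [2, 19, 5, 14, 16]. The pivot is placed at index 0. All elements to the left of the pivot are <= 2, and all elements to the right are > 2.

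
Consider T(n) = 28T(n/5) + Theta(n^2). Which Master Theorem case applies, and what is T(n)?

Master Theorem for T(n) = 28T(n/5) + O(n^2):

a = 28, b = 5, c = 2
log_b(a) = log_5(28) = 2.0704

Case 1: c = 2 < log_5(28) = 2.0704
T(n) = O(n^(log_5 28))

For T(n) = 28T(n/5) + O(n^2): log_5(28) = 2.0704. This is Case 1 of the Master Theorem (c < log_b(a), work dominated by leaves), giving O(n^(log_5 28)).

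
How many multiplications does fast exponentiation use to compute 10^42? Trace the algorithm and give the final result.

Computing 10^42 by squaring (build up from 10^1; each line after the first costs one multiplication):

10^1 = 10
10^2 = (10^1)^2 = 10^2 = 100
10^4 = (10^2)^2 = 100^2 = 10000
10^5 = 10 * 10^4 = 10 * 10000 = 100000
10^10 = (10^5)^2 = 100000^2 = 10000000000
10^20 = (10^10)^2 = 10000000000^2 = 100000000000000000000
10^21 = 10 * 10^20 = 10 * 100000000000000000000 = 1000000000000000000000
10^42 = (10^21)^2 = 1000000000000000000000^2 = 1000000000000000000000000000000000000000000

Result: 1000000000000000000000000000000000000000000
Multiplications needed: 7 (7 lines after 10^1)

10^42 = 1000000000000000000000000000000000000000000. Using exponentiation by squaring, this requires 7 multiplications. The key idea: if the exponent is even, square the half-power; if odd, multiply by the base once.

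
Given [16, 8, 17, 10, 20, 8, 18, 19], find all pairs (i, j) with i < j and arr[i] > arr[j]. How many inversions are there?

Finding inversions in [16, 8, 17, 10, 20, 8, 18, 19]:

(0, 1): arr[0]=16 > arr[1]=8
(0, 3): arr[0]=16 > arr[3]=10
(0, 5): arr[0]=16 > arr[5]=8
(2, 3): arr[2]=17 > arr[3]=10
(2, 5): arr[2]=17 > arr[5]=8
(3, 5): arr[3]=10 > arr[5]=8
(4, 5): arr[4]=20 > arr[5]=8
(4, 6): arr[4]=20 > arr[6]=18
(4, 7): arr[4]=20 > arr[7]=19

Total inversions: 9

The array has 9 inversion(s): (0,1), (0,3), (0,5), (2,3), (2,5), (3,5), (4,5), (4,6), (4,7). Each pair (i,j) satisfies i < j and arr[i] > arr[j].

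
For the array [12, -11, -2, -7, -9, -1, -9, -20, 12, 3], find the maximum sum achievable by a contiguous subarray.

Using Kadane's algorithm on [12, -11, -2, -7, -9, -1, -9, -20, 12, 3]:

Scanning through the array:
Position 1 (value -11): max_ending_here = 1, max_so_far = 12
Position 2 (value -2): max_ending_here = -1, max_so_far = 12
Position 3 (value -7): max_ending_here = -7, max_so_far = 12
Position 4 (value -9): max_ending_here = -9, max_so_far = 12
Position 5 (value -1): max_ending_here = -1, max_so_far = 12
Position 6 (value -9): max_ending_here = -9, max_so_far = 12
Position 7 (value -20): max_ending_here = -20, max_so_far = 12
Position 8 (value 12): max_ending_here = 12, max_so_far = 12
Position 9 (value 3): max_ending_here = 15, max_so_far = 15

Maximum subarray: [12, 3]
Maximum sum: 15

The maximum subarray is [12, 3] with sum 15. This subarray runs from index 8 to index 9.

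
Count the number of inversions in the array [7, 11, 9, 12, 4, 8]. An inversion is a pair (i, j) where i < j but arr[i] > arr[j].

Finding inversions in [7, 11, 9, 12, 4, 8]:

(0, 4): arr[0]=7 > arr[4]=4
(1, 2): arr[1]=11 > arr[2]=9
(1, 4): arr[1]=11 > arr[4]=4
(1, 5): arr[1]=11 > arr[5]=8
(2, 4): arr[2]=9 > arr[4]=4
(2, 5): arr[2]=9 > arr[5]=8
(3, 4): arr[3]=12 > arr[4]=4
(3, 5): arr[3]=12 > arr[5]=8

Total inversions: 8

The array has 8 inversion(s): (0,4), (1,2), (1,4), (1,5), (2,4), (2,5), (3,4), (3,5). Each pair (i,j) satisfies i < j and arr[i] > arr[j].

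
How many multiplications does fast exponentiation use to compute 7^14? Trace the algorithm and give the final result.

Computing 7^14 by squaring (build up from 7^1; each line after the first costs one multiplication):

7^1 = 7
7^2 = (7^1)^2 = 7^2 = 49
7^3 = 7 * 7^2 = 7 * 49 = 343
7^6 = (7^3)^2 = 343^2 = 117649
7^7 = 7 * 7^6 = 7 * 117649 = 823543
7^14 = (7^7)^2 = 823543^2 = 678223072849

Result: 678223072849
Multiplications needed: 5 (5 lines after 7^1)

7^14 = 678223072849. Using exponentiation by squaring, this requires 5 multiplications. The key idea: if the exponent is even, square the half-power; if odd, multiply by the base once.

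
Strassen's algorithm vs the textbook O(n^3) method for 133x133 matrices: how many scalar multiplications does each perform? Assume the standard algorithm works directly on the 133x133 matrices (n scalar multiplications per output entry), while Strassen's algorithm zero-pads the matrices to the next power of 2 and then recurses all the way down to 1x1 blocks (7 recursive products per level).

Matrix multiplication for 133x133 matrices:

Strassen's algorithm requires power-of-2 dimensions. Pad 133x133 to 256x256 (next power of 2).

Standard algorithm: 133^3 = 2352637 multiplications
Strassen's algorithm: 7^(log2(256)) = 7^8 = 5764801 multiplications
Difference: 2352637 - 5764801 = -3412164 (Strassen uses MORE here due to padding overhead — for small or just-over-power-of-2 n, padding can outweigh the per-level savings)

Standard: 2352637 multiplications (133^3). Strassen: 5764801 multiplications (7^8, after padding to 256x256). Strassen reduces 8 recursive multiplications to 7 at each level.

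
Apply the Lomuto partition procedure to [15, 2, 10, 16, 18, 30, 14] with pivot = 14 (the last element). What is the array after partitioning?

Lomuto partition with pivot = 14:

Initial array: [15, 2, 10, 16, 18, 30, 14]

arr[0]=15 > 14: no swap
arr[1]=2 <= 14: swap with position 0, array becomes [2, 15, 10, 16, 18, 30, 14]
arr[2]=10 <= 14: swap with position 1, array becomes [2, 10, 15, 16, 18, 30, 14]
arr[3]=16 > 14: no swap
arr[4]=18 > 14: no swap
arr[5]=30 > 14: no swap

Place pivot at position 2: [2, 10, 14, 16, 18, 30, 15]
Pivot position: 2

After partitioning with pivot 14, the array becomes [2, 10, 14, 16, 18, 30, 15]. The pivot is placed at index 2. All elements to the left of the pivot are <= 14, and all elements to the right are > 14.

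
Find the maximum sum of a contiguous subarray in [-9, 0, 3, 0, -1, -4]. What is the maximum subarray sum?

Using Kadane's algorithm on [-9, 0, 3, 0, -1, -4]:

Scanning through the array:
Position 1 (value 0): max_ending_here = 0, max_so_far = 0
Position 2 (value 3): max_ending_here = 3, max_so_far = 3
Position 3 (value 0): max_ending_here = 3, max_so_far = 3
Position 4 (value -1): max_ending_here = 2, max_so_far = 3
Position 5 (value -4): max_ending_here = -2, max_so_far = 3

Maximum subarray: [0, 3]
Maximum sum: 3

The maximum subarray is [0, 3] with sum 3. This subarray runs from index 1 to index 2.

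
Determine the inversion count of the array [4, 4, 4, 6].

Finding inversions in [4, 4, 4, 6]:


Total inversions: 0

The array has 0 inversions. It is already sorted.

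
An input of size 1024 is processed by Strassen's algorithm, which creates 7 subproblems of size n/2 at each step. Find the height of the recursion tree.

For divide and conquer with division factor 2:

Problem sizes at each level:
Level 0: 1024
Level 1: 512
Level 2: 256
Level 3: 128
Level 4: 64
Level 5: 32
Level 6: 16
Level 7: 8
Level 8: 4
Level 9: 2
Level 10: 1

The root is level 0 and the size-1 base case is level 10 (the tree spans levels 0 through 10, i.e. 11 levels counting the root), so the depth is the number of divisions: log_2(1024) = 10

The recursion tree depth is log_2(1024) = 10. At each level, the problem size is divided by 2, so it takes 10 divisions to reduce to a base case of size 1. The algorithm makes 7 recursive calls at each level.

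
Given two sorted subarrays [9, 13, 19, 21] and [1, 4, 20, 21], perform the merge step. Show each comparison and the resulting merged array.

Merging process:

Compare 9 vs 1: take 1 from right. Merged: [1]
Compare 9 vs 4: take 4 from right. Merged: [1, 4]
Compare 9 vs 20: take 9 from left. Merged: [1, 4, 9]
Compare 13 vs 20: take 13 from left. Merged: [1, 4, 9, 13]
Compare 19 vs 20: take 19 from left. Merged: [1, 4, 9, 13, 19]
Compare 21 vs 20: take 20 from right. Merged: [1, 4, 9, 13, 19, 20]
Compare 21 vs 21: take 21 from left. Merged: [1, 4, 9, 13, 19, 20, 21]
Append remaining from right: [21]. Merged: [1, 4, 9, 13, 19, 20, 21, 21]

Final merged array: [1, 4, 9, 13, 19, 20, 21, 21]
Total comparisons: 7

The merged array is [1, 4, 9, 13, 19, 20, 21, 21], requiring 7 comparisons. The merge step runs in O(n) time where n is the total number of elements.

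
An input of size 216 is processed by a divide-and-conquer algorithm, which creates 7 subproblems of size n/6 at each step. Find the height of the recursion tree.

For divide and conquer with division factor 6:

Problem sizes at each level:
Level 0: 216
Level 1: 36
Level 2: 6
Level 3: 1

The root is level 0 and the size-1 base case is level 3 (the tree spans levels 0 through 3, i.e. 4 levels counting the root), so the depth is the number of divisions: log_6(216) = 3

The recursion tree depth is log_6(216) = 3. At each level, the problem size is divided by 6, so it takes 3 divisions to reduce to a base case of size 1. The algorithm makes 7 recursive calls at each level.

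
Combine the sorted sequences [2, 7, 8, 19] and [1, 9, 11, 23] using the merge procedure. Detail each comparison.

Merging process:

Compare 2 vs 1: take 1 from right. Merged: [1]
Compare 2 vs 9: take 2 from left. Merged: [1, 2]
Compare 7 vs 9: take 7 from left. Merged: [1, 2, 7]
Compare 8 vs 9: take 8 from left. Merged: [1, 2, 7, 8]
Compare 19 vs 9: take 9 from right. Merged: [1, 2, 7, 8, 9]
Compare 19 vs 11: take 11 from right. Merged: [1, 2, 7, 8, 9, 11]
Compare 19 vs 23: take 19 from left. Merged: [1, 2, 7, 8, 9, 11, 19]
Append remaining from right: [23]. Merged: [1, 2, 7, 8, 9, 11, 19, 23]

Final merged array: [1, 2, 7, 8, 9, 11, 19, 23]
Total comparisons: 7

The merged array is [1, 2, 7, 8, 9, 11, 19, 23], requiring 7 comparisons. The merge step runs in O(n) time where n is the total number of elements.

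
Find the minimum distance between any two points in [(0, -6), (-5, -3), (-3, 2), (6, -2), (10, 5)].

Computing all pairwise distances among 5 points:

d((0, -6), (-5, -3)) = 5.831
d((0, -6), (-3, 2)) = 8.544
d((0, -6), (6, -2)) = 7.2111
d((0, -6), (10, 5)) = 14.8661
d((-5, -3), (-3, 2)) = 5.3852 <-- minimum
d((-5, -3), (6, -2)) = 11.0454
d((-5, -3), (10, 5)) = 17.0
d((-3, 2), (6, -2)) = 9.8489
d((-3, 2), (10, 5)) = 13.3417
d((6, -2), (10, 5)) = 8.0623

Closest pair: (-5, -3) and (-3, 2) with distance 5.3852

The closest pair is (-5, -3) and (-3, 2) with Euclidean distance 5.3852. For 5 points, brute-force pairwise comparison is shown above. For large n, the divide-and-conquer algorithm (sort by x, recurse on halves, check the dividing strip) achieves O(n log n).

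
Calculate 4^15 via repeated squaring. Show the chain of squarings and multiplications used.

Computing 4^15 by squaring (build up from 4^1; each line after the first costs one multiplication):

4^1 = 4
4^2 = (4^1)^2 = 4^2 = 16
4^3 = 4 * 4^2 = 4 * 16 = 64
4^6 = (4^3)^2 = 64^2 = 4096
4^7 = 4 * 4^6 = 4 * 4096 = 16384
4^14 = (4^7)^2 = 16384^2 = 268435456
4^15 = 4 * 4^14 = 4 * 268435456 = 1073741824

Result: 1073741824
Multiplications needed: 6 (6 lines after 4^1)

4^15 = 1073741824. Using exponentiation by squaring, this requires 6 multiplications. The key idea: if the exponent is even, square the half-power; if odd, multiply by the base once.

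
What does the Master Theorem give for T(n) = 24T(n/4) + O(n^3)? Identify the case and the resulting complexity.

Master Theorem for T(n) = 24T(n/4) + O(n^3):

a = 24, b = 4, c = 3
log_b(a) = log_4(24) = 2.2925

Case 3: c = 3 > log_4(24) = 2.2925
T(n) = O(n^3) = O(n^3)

For T(n) = 24T(n/4) + O(n^3): log_4(24) = 2.2925. This is Case 3 of the Master Theorem (c > log_b(a), work dominated by root), giving O(n^3).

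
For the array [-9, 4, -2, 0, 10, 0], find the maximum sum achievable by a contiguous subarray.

Using Kadane's algorithm on [-9, 4, -2, 0, 10, 0]:

Scanning through the array:
Position 1 (value 4): max_ending_here = 4, max_so_far = 4
Position 2 (value -2): max_ending_here = 2, max_so_far = 4
Position 3 (value 0): max_ending_here = 2, max_so_far = 4
Position 4 (value 10): max_ending_here = 12, max_so_far = 12
Position 5 (value 0): max_ending_here = 12, max_so_far = 12

Maximum subarray: [4, -2, 0, 10]
Maximum sum: 12

The maximum subarray is [4, -2, 0, 10] with sum 12. This subarray runs from index 1 to index 4.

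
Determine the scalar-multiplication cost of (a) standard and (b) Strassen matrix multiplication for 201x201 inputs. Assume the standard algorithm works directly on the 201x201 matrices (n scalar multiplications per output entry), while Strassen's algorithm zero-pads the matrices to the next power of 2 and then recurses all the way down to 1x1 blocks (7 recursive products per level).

Matrix multiplication for 201x201 matrices:

Strassen's algorithm requires power-of-2 dimensions. Pad 201x201 to 256x256 (next power of 2).

Standard algorithm: 201^3 = 8120601 multiplications
Strassen's algorithm: 7^(log2(256)) = 7^8 = 5764801 multiplications
Savings: 8120601 - 5764801 = 2355800 multiplications

Standard: 8120601 multiplications (201^3). Strassen: 5764801 multiplications (7^8, after padding to 256x256). Strassen reduces 8 recursive multiplications to 7 at each level.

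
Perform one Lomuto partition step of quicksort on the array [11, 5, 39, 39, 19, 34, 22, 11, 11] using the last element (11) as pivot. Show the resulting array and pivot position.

Lomuto partition with pivot = 11:

Initial array: [11, 5, 39, 39, 19, 34, 22, 11, 11]

arr[0]=11 <= 11: swap with position 0, array becomes [11, 5, 39, 39, 19, 34, 22, 11, 11]
arr[1]=5 <= 11: swap with position 1, array becomes [11, 5, 39, 39, 19, 34, 22, 11, 11]
arr[2]=39 > 11: no swap
arr[3]=39 > 11: no swap
arr[4]=19 > 11: no swap
arr[5]=34 > 11: no swap
arr[6]=22 > 11: no swap
arr[7]=11 <= 11: swap with position 2, array becomes [11, 5, 11, 39, 19, 34, 22, 39, 11]

Place pivot at position 3: [11, 5, 11, 11, 19, 34, 22, 39, 39]
Pivot position: 3

After partitioning with pivot 11, the array becomes [11, 5, 11, 11, 19, 34, 22, 39, 39]. The pivot is placed at index 3. All elements to the left of the pivot are <= 11, and all elements to the right are > 11.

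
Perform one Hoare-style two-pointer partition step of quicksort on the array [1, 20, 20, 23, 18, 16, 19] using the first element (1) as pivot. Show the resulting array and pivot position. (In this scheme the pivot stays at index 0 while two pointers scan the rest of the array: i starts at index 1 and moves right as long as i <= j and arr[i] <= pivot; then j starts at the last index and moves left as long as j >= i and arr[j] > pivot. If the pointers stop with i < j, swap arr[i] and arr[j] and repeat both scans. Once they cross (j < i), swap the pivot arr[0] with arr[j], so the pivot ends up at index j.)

Hoare-style two-pointer partition with pivot = 1:

Initial array: [1, 20, 20, 23, 18, 16, 19]

Pointers start at i = 1, j = 6.
i ends at 1, j ends at 0: the pointers have crossed (j < i), so scanning stops.

j = 0, so swapping arr[0] with arr[j] leaves the pivot at position 0: [1, 20, 20, 23, 18, 16, 19]
Pivot position: 0

After partitioning with pivot 1, the array becomes [1, 20, 20, 23, 18, 16, 19]. The pivot is placed at index 0. All elements to the left of the pivot are <= 1, and all elements to the right are > 1.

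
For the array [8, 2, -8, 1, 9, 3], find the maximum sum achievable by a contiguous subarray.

Using Kadane's algorithm on [8, 2, -8, 1, 9, 3]:

Scanning through the array:
Position 1 (value 2): max_ending_here = 10, max_so_far = 10
Position 2 (value -8): max_ending_here = 2, max_so_far = 10
Position 3 (value 1): max_ending_here = 3, max_so_far = 10
Position 4 (value 9): max_ending_here = 12, max_so_far = 12
Position 5 (value 3): max_ending_here = 15, max_so_far = 15

Maximum subarray: [8, 2, -8, 1, 9, 3]
Maximum sum: 15

The maximum subarray is [8, 2, -8, 1, 9, 3] with sum 15. This subarray runs from index 0 to index 5.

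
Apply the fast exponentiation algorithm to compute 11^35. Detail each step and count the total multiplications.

Computing 11^35 by squaring (build up from 11^1; each line after the first costs one multiplication):

11^1 = 11
11^2 = (11^1)^2 = 11^2 = 121
11^4 = (11^2)^2 = 121^2 = 14641
11^8 = (11^4)^2 = 14641^2 = 214358881
11^16 = (11^8)^2 = 214358881^2 = 45949729863572161
11^17 = 11 * 11^16 = 11 * 45949729863572161 = 505447028499293771
11^34 = (11^17)^2 = 505447028499293771^2 = 255476698618765889551019445759400441
11^35 = 11 * 11^34 = 11 * 255476698618765889551019445759400441 = 2810243684806424785061213903353404851

Result: 2810243684806424785061213903353404851
Multiplications needed: 7 (7 lines after 11^1)

11^35 = 2810243684806424785061213903353404851. Using exponentiation by squaring, this requires 7 multiplications. The key idea: if the exponent is even, square the half-power; if odd, multiply by the base once.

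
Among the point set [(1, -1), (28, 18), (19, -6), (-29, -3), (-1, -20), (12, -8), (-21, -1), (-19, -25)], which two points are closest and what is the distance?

Computing all pairwise distances among 8 points:

d((1, -1), (28, 18)) = 33.0151
d((1, -1), (19, -6)) = 18.6815
d((1, -1), (-29, -3)) = 30.0666
d((1, -1), (-1, -20)) = 19.105
d((1, -1), (12, -8)) = 13.0384
d((1, -1), (-21, -1)) = 22.0
d((1, -1), (-19, -25)) = 31.241
d((28, 18), (19, -6)) = 25.632
d((28, 18), (-29, -3)) = 60.7454
d((28, 18), (-1, -20)) = 47.8017
d((28, 18), (12, -8)) = 30.5287
d((28, 18), (-21, -1)) = 52.5547
d((28, 18), (-19, -25)) = 63.7024
d((19, -6), (-29, -3)) = 48.0937
d((19, -6), (-1, -20)) = 24.4131
d((19, -6), (12, -8)) = 7.2801 <-- minimum
d((19, -6), (-21, -1)) = 40.3113
d((19, -6), (-19, -25)) = 42.4853
d((-29, -3), (-1, -20)) = 32.7567
d((-29, -3), (12, -8)) = 41.3038
d((-29, -3), (-21, -1)) = 8.2462
d((-29, -3), (-19, -25)) = 24.1661
d((-1, -20), (12, -8)) = 17.6918
d((-1, -20), (-21, -1)) = 27.5862
d((-1, -20), (-19, -25)) = 18.6815
d((12, -8), (-21, -1)) = 33.7343
d((12, -8), (-19, -25)) = 35.3553
d((-21, -1), (-19, -25)) = 24.0832

Closest pair: (19, -6) and (12, -8) with distance 7.2801

The closest pair is (19, -6) and (12, -8) with Euclidean distance 7.2801. For 8 points, brute-force pairwise comparison is shown above. For large n, the divide-and-conquer algorithm (sort by x, recurse on halves, check the dividing strip) achieves O(n log n).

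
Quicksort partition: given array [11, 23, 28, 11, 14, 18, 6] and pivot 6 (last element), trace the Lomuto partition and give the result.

Lomuto partition with pivot = 6:

Initial array: [11, 23, 28, 11, 14, 18, 6]

arr[0]=11 > 6: no swap
arr[1]=23 > 6: no swap
arr[2]=28 > 6: no swap
arr[3]=11 > 6: no swap
arr[4]=14 > 6: no swap
arr[5]=18 > 6: no swap

Place pivot at position 0: [6, 23, 28, 11, 14, 18, 11]
Pivot position: 0

After partitioning with pivot 6, the array becomes [6, 23, 28, 11, 14, 18, 11]. The pivot is placed at index 0. All elements to the left of the pivot are <= 6, and all elements to the right are > 6.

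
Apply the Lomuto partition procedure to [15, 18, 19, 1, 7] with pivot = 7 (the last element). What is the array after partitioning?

Lomuto partition with pivot = 7:

Initial array: [15, 18, 19, 1, 7]

arr[0]=15 > 7: no swap
arr[1]=18 > 7: no swap
arr[2]=19 > 7: no swap
arr[3]=1 <= 7: swap with position 0, array becomes [1, 18, 19, 15, 7]

Place pivot at position 1: [1, 7, 19, 15, 18]
Pivot position: 1

After partitioning with pivot 7, the array becomes [1, 7, 19, 15, 18]. The pivot is placed at index 1. All elements to the left of the pivot are <= 7, and all elements to the right are > 7.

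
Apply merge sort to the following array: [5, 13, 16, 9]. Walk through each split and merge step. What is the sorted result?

Merge sort trace:

Split: [5, 13, 16, 9] -> [5, 13] and [16, 9]
  Split: [5, 13] -> [5] and [13]
  Merge: [5] + [13] -> [5, 13]
  Split: [16, 9] -> [16] and [9]
  Merge: [16] + [9] -> [9, 16]
Merge: [5, 13] + [9, 16] -> [5, 9, 13, 16]

Final sorted array: [5, 9, 13, 16]

The merge sort proceeds by recursively splitting the array and merging sorted halves.
After all merges, the sorted array is [5, 9, 13, 16].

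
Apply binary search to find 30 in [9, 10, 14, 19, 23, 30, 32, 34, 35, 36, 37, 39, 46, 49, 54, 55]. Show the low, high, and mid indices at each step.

Binary search for 30 in [9, 10, 14, 19, 23, 30, 32, 34, 35, 36, 37, 39, 46, 49, 54, 55]:

lo=0, hi=15, mid=7, arr[mid]=34 -> 34 > 30, search left half
lo=0, hi=6, mid=3, arr[mid]=19 -> 19 < 30, search right half
lo=4, hi=6, mid=5, arr[mid]=30 -> Found target at index 5!

Binary search finds 30 at index 5 after 3 comparisons. The search repeatedly halves the search space by comparing with the middle element.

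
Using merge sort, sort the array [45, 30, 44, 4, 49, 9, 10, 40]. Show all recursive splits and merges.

Merge sort trace:

Split: [45, 30, 44, 4, 49, 9, 10, 40] -> [45, 30, 44, 4] and [49, 9, 10, 40]
  Split: [45, 30, 44, 4] -> [45, 30] and [44, 4]
    Split: [45, 30] -> [45] and [30]
    Merge: [45] + [30] -> [30, 45]
    Split: [44, 4] -> [44] and [4]
    Merge: [44] + [4] -> [4, 44]
  Merge: [30, 45] + [4, 44] -> [4, 30, 44, 45]
  Split: [49, 9, 10, 40] -> [49, 9] and [10, 40]
    Split: [49, 9] -> [49] and [9]
    Merge: [49] + [9] -> [9, 49]
    Split: [10, 40] -> [10] and [40]
    Merge: [10] + [40] -> [10, 40]
  Merge: [9, 49] + [10, 40] -> [9, 10, 40, 49]
Merge: [4, 30, 44, 45] + [9, 10, 40, 49] -> [4, 9, 10, 30, 40, 44, 45, 49]

Final sorted array: [4, 9, 10, 30, 40, 44, 45, 49]

The merge sort proceeds by recursively splitting the array and merging sorted halves.
After all merges, the sorted array is [4, 9, 10, 30, 40, 44, 45, 49].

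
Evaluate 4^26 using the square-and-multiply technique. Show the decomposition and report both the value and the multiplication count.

Computing 4^26 by squaring (build up from 4^1; each line after the first costs one multiplication):

4^1 = 4
4^2 = (4^1)^2 = 4^2 = 16
4^3 = 4 * 4^2 = 4 * 16 = 64
4^6 = (4^3)^2 = 64^2 = 4096
4^12 = (4^6)^2 = 4096^2 = 16777216
4^13 = 4 * 4^12 = 4 * 16777216 = 67108864
4^26 = (4^13)^2 = 67108864^2 = 4503599627370496

Result: 4503599627370496
Multiplications needed: 6 (6 lines after 4^1)

4^26 = 4503599627370496. Using exponentiation by squaring, this requires 6 multiplications. The key idea: if the exponent is even, square the half-power; if odd, multiply by the base once.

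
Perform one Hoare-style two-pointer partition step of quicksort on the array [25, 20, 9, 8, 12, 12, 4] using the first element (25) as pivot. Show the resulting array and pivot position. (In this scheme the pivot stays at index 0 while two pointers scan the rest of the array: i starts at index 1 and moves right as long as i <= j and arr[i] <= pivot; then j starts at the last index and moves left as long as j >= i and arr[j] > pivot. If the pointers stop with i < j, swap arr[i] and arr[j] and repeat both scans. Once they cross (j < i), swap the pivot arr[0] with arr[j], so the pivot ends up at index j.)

Hoare-style two-pointer partition with pivot = 25:

Initial array: [25, 20, 9, 8, 12, 12, 4]

Pointers start at i = 1, j = 6.
i ends at 7, j ends at 6: the pointers have crossed (j < i), so scanning stops.

Swap pivot arr[0] with arr[6] to place pivot at position 6: [4, 20, 9, 8, 12, 12, 25]
Pivot position: 6

After partitioning with pivot 25, the array becomes [4, 20, 9, 8, 12, 12, 25]. The pivot is placed at index 6. All elements to the left of the pivot are <= 25, and all elements to the right are > 25.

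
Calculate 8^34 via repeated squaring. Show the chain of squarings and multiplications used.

Computing 8^34 by squaring (build up from 8^1; each line after the first costs one multiplication):

8^1 = 8
8^2 = (8^1)^2 = 8^2 = 64
8^4 = (8^2)^2 = 64^2 = 4096
8^8 = (8^4)^2 = 4096^2 = 16777216
8^16 = (8^8)^2 = 16777216^2 = 281474976710656
8^17 = 8 * 8^16 = 8 * 281474976710656 = 2251799813685248
8^34 = (8^17)^2 = 2251799813685248^2 = 5070602400912917605986812821504

Result: 5070602400912917605986812821504
Multiplications needed: 6 (6 lines after 8^1)

8^34 = 5070602400912917605986812821504. Using exponentiation by squaring, this requires 6 multiplications. The key idea: if the exponent is even, square the half-power; if odd, multiply by the base once.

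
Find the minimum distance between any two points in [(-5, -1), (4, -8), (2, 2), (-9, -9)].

Computing all pairwise distances among 4 points:

d((-5, -1), (4, -8)) = 11.4018
d((-5, -1), (2, 2)) = 7.6158 <-- minimum
d((-5, -1), (-9, -9)) = 8.9443
d((4, -8), (2, 2)) = 10.198
d((4, -8), (-9, -9)) = 13.0384
d((2, 2), (-9, -9)) = 15.5563

Closest pair: (-5, -1) and (2, 2) with distance 7.6158

The closest pair is (-5, -1) and (2, 2) with Euclidean distance 7.6158. For 4 points, brute-force pairwise comparison is shown above. For large n, the divide-and-conquer algorithm (sort by x, recurse on halves, check the dividing strip) achieves O(n log n).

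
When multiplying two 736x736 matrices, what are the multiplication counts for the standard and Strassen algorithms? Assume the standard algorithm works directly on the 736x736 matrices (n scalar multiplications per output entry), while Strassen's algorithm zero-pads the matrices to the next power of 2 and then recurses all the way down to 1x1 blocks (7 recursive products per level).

Matrix multiplication for 736x736 matrices:

Strassen's algorithm requires power-of-2 dimensions. Pad 736x736 to 1024x1024 (next power of 2).

Standard algorithm: 736^3 = 398688256 multiplications
Strassen's algorithm: 7^(log2(1024)) = 7^10 = 282475249 multiplications
Savings: 398688256 - 282475249 = 116213007 multiplications

Standard: 398688256 multiplications (736^3). Strassen: 282475249 multiplications (7^10, after padding to 1024x1024). Strassen reduces 8 recursive multiplications to 7 at each level.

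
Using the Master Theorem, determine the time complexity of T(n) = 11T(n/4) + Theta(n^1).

Master Theorem for T(n) = 11T(n/4) + O(n^1):

a = 11, b = 4, c = 1
log_b(a) = log_4(11) = 1.7297

Case 1: c = 1 < log_4(11) = 1.7297
T(n) = O(n^(log_4 11))

For T(n) = 11T(n/4) + O(n^1): log_4(11) = 1.7297. This is Case 1 of the Master Theorem (c < log_b(a), work dominated by leaves), giving O(n^(log_4 11)).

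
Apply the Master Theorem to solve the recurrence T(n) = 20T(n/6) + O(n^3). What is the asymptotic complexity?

Master Theorem for T(n) = 20T(n/6) + O(n^3):

a = 20, b = 6, c = 3
log_b(a) = log_6(20) = 1.6720

Case 3: c = 3 > log_6(20) = 1.6720
T(n) = O(n^3) = O(n^3)

For T(n) = 20T(n/6) + O(n^3): log_6(20) = 1.6720. This is Case 3 of the Master Theorem (c > log_b(a), work dominated by root), giving O(n^3).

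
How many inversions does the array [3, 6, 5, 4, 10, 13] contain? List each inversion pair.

Finding inversions in [3, 6, 5, 4, 10, 13]:

(1, 2): arr[1]=6 > arr[2]=5
(1, 3): arr[1]=6 > arr[3]=4
(2, 3): arr[2]=5 > arr[3]=4

Total inversions: 3

The array has 3 inversion(s): (1,2), (1,3), (2,3). Each pair (i,j) satisfies i < j and arr[i] > arr[j].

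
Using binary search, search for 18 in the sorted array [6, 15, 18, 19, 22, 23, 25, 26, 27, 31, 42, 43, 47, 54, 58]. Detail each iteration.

Binary search for 18 in [6, 15, 18, 19, 22, 23, 25, 26, 27, 31, 42, 43, 47, 54, 58]:

lo=0, hi=14, mid=7, arr[mid]=26 -> 26 > 18, search left half
lo=0, hi=6, mid=3, arr[mid]=19 -> 19 > 18, search left half
lo=0, hi=2, mid=1, arr[mid]=15 -> 15 < 18, search right half
lo=2, hi=2, mid=2, arr[mid]=18 -> Found target at index 2!

Binary search finds 18 at index 2 after 4 comparisons. The search repeatedly halves the search space by comparing with the middle element.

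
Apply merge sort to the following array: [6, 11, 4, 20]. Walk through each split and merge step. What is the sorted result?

Merge sort trace:

Split: [6, 11, 4, 20] -> [6, 11] and [4, 20]
  Split: [6, 11] -> [6] and [11]
  Merge: [6] + [11] -> [6, 11]
  Split: [4, 20] -> [4] and [20]
  Merge: [4] + [20] -> [4, 20]
Merge: [6, 11] + [4, 20] -> [4, 6, 11, 20]

Final sorted array: [4, 6, 11, 20]

The merge sort proceeds by recursively splitting the array and merging sorted halves.
After all merges, the sorted array is [4, 6, 11, 20].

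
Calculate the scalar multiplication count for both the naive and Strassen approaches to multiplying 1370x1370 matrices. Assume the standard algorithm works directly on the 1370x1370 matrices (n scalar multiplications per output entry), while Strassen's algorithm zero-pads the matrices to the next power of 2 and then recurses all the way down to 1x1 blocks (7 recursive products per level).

Matrix multiplication for 1370x1370 matrices:

Strassen's algorithm requires power-of-2 dimensions. Pad 1370x1370 to 2048x2048 (next power of 2).

Standard algorithm: 1370^3 = 2571353000 multiplications
Strassen's algorithm: 7^(log2(2048)) = 7^11 = 1977326743 multiplications
Savings: 2571353000 - 1977326743 = 594026257 multiplications

Standard: 2571353000 multiplications (1370^3). Strassen: 1977326743 multiplications (7^11, after padding to 2048x2048). Strassen reduces 8 recursive multiplications to 7 at each level.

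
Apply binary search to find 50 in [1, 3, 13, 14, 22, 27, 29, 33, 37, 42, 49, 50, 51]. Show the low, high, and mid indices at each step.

Binary search for 50 in [1, 3, 13, 14, 22, 27, 29, 33, 37, 42, 49, 50, 51]:

lo=0, hi=12, mid=6, arr[mid]=29 -> 29 < 50, search right half
lo=7, hi=12, mid=9, arr[mid]=42 -> 42 < 50, search right half
lo=10, hi=12, mid=11, arr[mid]=50 -> Found target at index 11!

Binary search finds 50 at index 11 after 3 comparisons. The search repeatedly halves the search space by comparing with the middle element.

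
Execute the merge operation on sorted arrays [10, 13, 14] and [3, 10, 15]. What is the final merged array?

Merging process:

Compare 10 vs 3: take 3 from right. Merged: [3]
Compare 10 vs 10: take 10 from left. Merged: [3, 10]
Compare 13 vs 10: take 10 from right. Merged: [3, 10, 10]
Compare 13 vs 15: take 13 from left. Merged: [3, 10, 10, 13]
Compare 14 vs 15: take 14 from left. Merged: [3, 10, 10, 13, 14]
Append remaining from right: [15]. Merged: [3, 10, 10, 13, 14, 15]

Final merged array: [3, 10, 10, 13, 14, 15]
Total comparisons: 5

The merged array is [3, 10, 10, 13, 14, 15], requiring 5 comparisons. The merge step runs in O(n) time where n is the total number of elements.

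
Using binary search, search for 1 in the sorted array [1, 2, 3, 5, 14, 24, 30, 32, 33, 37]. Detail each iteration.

Binary search for 1 in [1, 2, 3, 5, 14, 24, 30, 32, 33, 37]:

lo=0, hi=9, mid=4, arr[mid]=14 -> 14 > 1, search left half
lo=0, hi=3, mid=1, arr[mid]=2 -> 2 > 1, search left half
lo=0, hi=0, mid=0, arr[mid]=1 -> Found target at index 0!

Binary search finds 1 at index 0 after 3 comparisons. The search repeatedly halves the search space by comparing with the middle element.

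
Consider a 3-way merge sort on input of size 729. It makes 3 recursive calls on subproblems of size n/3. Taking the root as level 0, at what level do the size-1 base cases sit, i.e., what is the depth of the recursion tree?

For divide and conquer with division factor 3:

Problem sizes at each level:
Level 0: 729
Level 1: 243
Level 2: 81
Level 3: 27
Level 4: 9
Level 5: 3
Level 6: 1

The root is level 0 and the size-1 base case is level 6 (the tree spans levels 0 through 6, i.e. 7 levels counting the root), so the depth is the number of divisions: log_3(729) = 6

The recursion tree depth is log_3(729) = 6. At each level, the problem size is divided by 3, so it takes 6 divisions to reduce to a base case of size 1. The algorithm makes 3 recursive calls at each level.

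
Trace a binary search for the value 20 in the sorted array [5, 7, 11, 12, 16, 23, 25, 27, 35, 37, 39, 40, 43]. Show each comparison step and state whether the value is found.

Binary search for 20 in [5, 7, 11, 12, 16, 23, 25, 27, 35, 37, 39, 40, 43]:

lo=0, hi=12, mid=6, arr[mid]=25 -> 25 > 20, search left half
lo=0, hi=5, mid=2, arr[mid]=11 -> 11 < 20, search right half
lo=3, hi=5, mid=4, arr[mid]=16 -> 16 < 20, search right half
lo=5, hi=5, mid=5, arr[mid]=23 -> 23 > 20, search left half
lo=5 > hi=4, target 20 not found

Binary search determines that 20 is not in the array after 4 comparisons. The search space was exhausted without finding the target.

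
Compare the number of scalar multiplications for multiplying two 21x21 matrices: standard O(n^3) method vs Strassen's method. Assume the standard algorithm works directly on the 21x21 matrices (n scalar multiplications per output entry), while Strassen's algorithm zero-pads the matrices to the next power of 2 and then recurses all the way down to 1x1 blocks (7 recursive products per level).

Matrix multiplication for 21x21 matrices:

Strassen's algorithm requires power-of-2 dimensions. Pad 21x21 to 32x32 (next power of 2).

Standard algorithm: 21^3 = 9261 multiplications
Strassen's algorithm: 7^(log2(32)) = 7^5 = 16807 multiplications
Difference: 9261 - 16807 = -7546 (Strassen uses MORE here due to padding overhead — for small or just-over-power-of-2 n, padding can outweigh the per-level savings)

Standard: 9261 multiplications (21^3). Strassen: 16807 multiplications (7^5, after padding to 32x32). Strassen reduces 8 recursive multiplications to 7 at each level.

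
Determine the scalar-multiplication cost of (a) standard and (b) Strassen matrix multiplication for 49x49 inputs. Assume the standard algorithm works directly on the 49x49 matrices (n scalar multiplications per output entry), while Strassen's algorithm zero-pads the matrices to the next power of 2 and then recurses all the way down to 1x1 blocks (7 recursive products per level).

Matrix multiplication for 49x49 matrices:

Strassen's algorithm requires power-of-2 dimensions. Pad 49x49 to 64x64 (next power of 2).

Standard algorithm: 49^3 = 117649 multiplications
Strassen's algorithm: 7^(log2(64)) = 7^6 = 117649 multiplications
Savings: 117649 - 117649 = 0 multiplications

Standard: 117649 multiplications (49^3). Strassen: 117649 multiplications (7^6, after padding to 64x64). Strassen reduces 8 recursive multiplications to 7 at each level.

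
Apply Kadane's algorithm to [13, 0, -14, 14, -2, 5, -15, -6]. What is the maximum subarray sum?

Using Kadane's algorithm on [13, 0, -14, 14, -2, 5, -15, -6]:

Scanning through the array:
Position 1 (value 0): max_ending_here = 13, max_so_far = 13
Position 2 (value -14): max_ending_here = -1, max_so_far = 13
Position 3 (value 14): max_ending_here = 14, max_so_far = 14
Position 4 (value -2): max_ending_here = 12, max_so_far = 14
Position 5 (value 5): max_ending_here = 17, max_so_far = 17
Position 6 (value -15): max_ending_here = 2, max_so_far = 17
Position 7 (value -6): max_ending_here = -4, max_so_far = 17

Maximum subarray: [14, -2, 5]
Maximum sum: 17

The maximum subarray is [14, -2, 5] with sum 17. This subarray runs from index 3 to index 5.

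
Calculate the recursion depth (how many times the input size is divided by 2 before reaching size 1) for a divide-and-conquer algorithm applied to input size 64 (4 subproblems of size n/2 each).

For divide and conquer with division factor 2:

Problem sizes at each level:
Level 0: 64
Level 1: 32
Level 2: 16
Level 3: 8
Level 4: 4
Level 5: 2
Level 6: 1

The root is level 0 and the size-1 base case is level 6 (the tree spans levels 0 through 6, i.e. 7 levels counting the root), so the depth is the number of divisions: log_2(64) = 6

The recursion tree depth is log_2(64) = 6. At each level, the problem size is divided by 2, so it takes 6 divisions to reduce to a base case of size 1. The algorithm makes 4 recursive calls at each level.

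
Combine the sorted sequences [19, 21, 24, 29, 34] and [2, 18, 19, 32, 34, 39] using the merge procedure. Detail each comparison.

Merging process:

Compare 19 vs 2: take 2 from right. Merged: [2]
Compare 19 vs 18: take 18 from right. Merged: [2, 18]
Compare 19 vs 19: take 19 from left. Merged: [2, 18, 19]
Compare 21 vs 19: take 19 from right. Merged: [2, 18, 19, 19]
Compare 21 vs 32: take 21 from left. Merged: [2, 18, 19, 19, 21]
Compare 24 vs 32: take 24 from left. Merged: [2, 18, 19, 19, 21, 24]
Compare 29 vs 32: take 29 from left. Merged: [2, 18, 19, 19, 21, 24, 29]
Compare 34 vs 32: take 32 from right. Merged: [2, 18, 19, 19, 21, 24, 29, 32]
Compare 34 vs 34: take 34 from left. Merged: [2, 18, 19, 19, 21, 24, 29, 32, 34]
Append remaining from right: [34, 39]. Merged: [2, 18, 19, 19, 21, 24, 29, 32, 34, 34, 39]

Final merged array: [2, 18, 19, 19, 21, 24, 29, 32, 34, 34, 39]
Total comparisons: 9

The merged array is [2, 18, 19, 19, 21, 24, 29, 32, 34, 34, 39], requiring 9 comparisons. The merge step runs in O(n) time where n is the total number of elements.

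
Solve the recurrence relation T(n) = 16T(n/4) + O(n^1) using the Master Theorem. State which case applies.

Master Theorem for T(n) = 16T(n/4) + O(n^1):

a = 16, b = 4, c = 1
log_b(a) = log_4(16) = 2.0000

Case 1: c = 1 < log_4(16) = 2.0000
T(n) = O(n^(log_4 16)) = O(n^2)

For T(n) = 16T(n/4) + O(n^1): log_4(16) = 2.0000. This is Case 1 of the Master Theorem (c < log_b(a), work dominated by leaves), giving O(n^2).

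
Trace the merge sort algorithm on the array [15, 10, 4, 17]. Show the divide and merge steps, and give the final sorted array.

Merge sort trace:

Split: [15, 10, 4, 17] -> [15, 10] and [4, 17]
  Split: [15, 10] -> [15] and [10]
  Merge: [15] + [10] -> [10, 15]
  Split: [4, 17] -> [4] and [17]
  Merge: [4] + [17] -> [4, 17]
Merge: [10, 15] + [4, 17] -> [4, 10, 15, 17]

Final sorted array: [4, 10, 15, 17]

The merge sort proceeds by recursively splitting the array and merging sorted halves.
After all merges, the sorted array is [4, 10, 15, 17].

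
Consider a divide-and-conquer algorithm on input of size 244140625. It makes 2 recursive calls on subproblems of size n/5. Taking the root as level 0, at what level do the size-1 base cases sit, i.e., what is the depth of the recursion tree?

For divide and conquer with division factor 5:

Problem sizes at each level:
Level 0: 244140625
Level 1: 48828125
Level 2: 9765625
Level 3: 1953125
Level 4: 390625
Level 5: 78125
Level 6: 15625
Level 7: 3125
Level 8: 625
Level 9: 125
Level 10: 25
Level 11: 5
Level 12: 1

The root is level 0 and the size-1 base case is level 12 (the tree spans levels 0 through 12, i.e. 13 levels counting the root), so the depth is the number of divisions: log_5(244140625) = 12

The recursion tree depth is log_5(244140625) = 12. At each level, the problem size is divided by 5, so it takes 12 divisions to reduce to a base case of size 1. The algorithm makes 2 recursive calls at each level.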